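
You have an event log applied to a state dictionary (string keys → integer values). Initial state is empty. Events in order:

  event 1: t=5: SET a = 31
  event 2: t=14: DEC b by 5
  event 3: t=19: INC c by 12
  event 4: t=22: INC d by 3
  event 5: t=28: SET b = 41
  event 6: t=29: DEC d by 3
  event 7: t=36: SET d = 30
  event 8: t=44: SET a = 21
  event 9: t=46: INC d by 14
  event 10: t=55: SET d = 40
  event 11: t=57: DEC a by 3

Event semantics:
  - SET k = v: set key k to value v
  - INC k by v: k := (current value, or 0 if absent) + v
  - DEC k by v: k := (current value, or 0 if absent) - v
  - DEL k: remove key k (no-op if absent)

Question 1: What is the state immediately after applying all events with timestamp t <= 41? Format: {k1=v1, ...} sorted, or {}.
Apply events with t <= 41 (7 events):
  after event 1 (t=5: SET a = 31): {a=31}
  after event 2 (t=14: DEC b by 5): {a=31, b=-5}
  after event 3 (t=19: INC c by 12): {a=31, b=-5, c=12}
  after event 4 (t=22: INC d by 3): {a=31, b=-5, c=12, d=3}
  after event 5 (t=28: SET b = 41): {a=31, b=41, c=12, d=3}
  after event 6 (t=29: DEC d by 3): {a=31, b=41, c=12, d=0}
  after event 7 (t=36: SET d = 30): {a=31, b=41, c=12, d=30}

Answer: {a=31, b=41, c=12, d=30}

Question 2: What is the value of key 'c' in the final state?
Answer: 12

Derivation:
Track key 'c' through all 11 events:
  event 1 (t=5: SET a = 31): c unchanged
  event 2 (t=14: DEC b by 5): c unchanged
  event 3 (t=19: INC c by 12): c (absent) -> 12
  event 4 (t=22: INC d by 3): c unchanged
  event 5 (t=28: SET b = 41): c unchanged
  event 6 (t=29: DEC d by 3): c unchanged
  event 7 (t=36: SET d = 30): c unchanged
  event 8 (t=44: SET a = 21): c unchanged
  event 9 (t=46: INC d by 14): c unchanged
  event 10 (t=55: SET d = 40): c unchanged
  event 11 (t=57: DEC a by 3): c unchanged
Final: c = 12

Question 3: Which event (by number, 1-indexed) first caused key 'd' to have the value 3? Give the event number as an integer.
Looking for first event where d becomes 3:
  event 4: d (absent) -> 3  <-- first match

Answer: 4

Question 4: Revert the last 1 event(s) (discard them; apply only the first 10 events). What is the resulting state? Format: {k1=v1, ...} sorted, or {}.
Keep first 10 events (discard last 1):
  after event 1 (t=5: SET a = 31): {a=31}
  after event 2 (t=14: DEC b by 5): {a=31, b=-5}
  after event 3 (t=19: INC c by 12): {a=31, b=-5, c=12}
  after event 4 (t=22: INC d by 3): {a=31, b=-5, c=12, d=3}
  after event 5 (t=28: SET b = 41): {a=31, b=41, c=12, d=3}
  after event 6 (t=29: DEC d by 3): {a=31, b=41, c=12, d=0}
  after event 7 (t=36: SET d = 30): {a=31, b=41, c=12, d=30}
  after event 8 (t=44: SET a = 21): {a=21, b=41, c=12, d=30}
  after event 9 (t=46: INC d by 14): {a=21, b=41, c=12, d=44}
  after event 10 (t=55: SET d = 40): {a=21, b=41, c=12, d=40}

Answer: {a=21, b=41, c=12, d=40}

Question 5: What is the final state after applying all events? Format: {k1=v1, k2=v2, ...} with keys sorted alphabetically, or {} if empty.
Answer: {a=18, b=41, c=12, d=40}

Derivation:
  after event 1 (t=5: SET a = 31): {a=31}
  after event 2 (t=14: DEC b by 5): {a=31, b=-5}
  after event 3 (t=19: INC c by 12): {a=31, b=-5, c=12}
  after event 4 (t=22: INC d by 3): {a=31, b=-5, c=12, d=3}
  after event 5 (t=28: SET b = 41): {a=31, b=41, c=12, d=3}
  after event 6 (t=29: DEC d by 3): {a=31, b=41, c=12, d=0}
  after event 7 (t=36: SET d = 30): {a=31, b=41, c=12, d=30}
  after event 8 (t=44: SET a = 21): {a=21, b=41, c=12, d=30}
  after event 9 (t=46: INC d by 14): {a=21, b=41, c=12, d=44}
  after event 10 (t=55: SET d = 40): {a=21, b=41, c=12, d=40}
  after event 11 (t=57: DEC a by 3): {a=18, b=41, c=12, d=40}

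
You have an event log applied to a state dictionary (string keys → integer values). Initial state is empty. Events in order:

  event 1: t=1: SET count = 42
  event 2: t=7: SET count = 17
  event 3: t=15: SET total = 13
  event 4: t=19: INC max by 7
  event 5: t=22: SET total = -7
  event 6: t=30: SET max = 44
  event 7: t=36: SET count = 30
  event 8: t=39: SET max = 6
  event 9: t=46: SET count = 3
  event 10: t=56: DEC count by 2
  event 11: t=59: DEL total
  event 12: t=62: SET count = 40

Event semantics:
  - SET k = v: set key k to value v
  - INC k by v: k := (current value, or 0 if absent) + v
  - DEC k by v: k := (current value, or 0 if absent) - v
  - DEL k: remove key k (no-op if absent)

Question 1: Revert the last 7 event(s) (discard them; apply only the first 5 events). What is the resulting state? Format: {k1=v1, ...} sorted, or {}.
Answer: {count=17, max=7, total=-7}

Derivation:
Keep first 5 events (discard last 7):
  after event 1 (t=1: SET count = 42): {count=42}
  after event 2 (t=7: SET count = 17): {count=17}
  after event 3 (t=15: SET total = 13): {count=17, total=13}
  after event 4 (t=19: INC max by 7): {count=17, max=7, total=13}
  after event 5 (t=22: SET total = -7): {count=17, max=7, total=-7}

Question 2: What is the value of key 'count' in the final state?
Track key 'count' through all 12 events:
  event 1 (t=1: SET count = 42): count (absent) -> 42
  event 2 (t=7: SET count = 17): count 42 -> 17
  event 3 (t=15: SET total = 13): count unchanged
  event 4 (t=19: INC max by 7): count unchanged
  event 5 (t=22: SET total = -7): count unchanged
  event 6 (t=30: SET max = 44): count unchanged
  event 7 (t=36: SET count = 30): count 17 -> 30
  event 8 (t=39: SET max = 6): count unchanged
  event 9 (t=46: SET count = 3): count 30 -> 3
  event 10 (t=56: DEC count by 2): count 3 -> 1
  event 11 (t=59: DEL total): count unchanged
  event 12 (t=62: SET count = 40): count 1 -> 40
Final: count = 40

Answer: 40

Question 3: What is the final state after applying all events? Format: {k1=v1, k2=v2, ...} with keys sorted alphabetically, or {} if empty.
Answer: {count=40, max=6}

Derivation:
  after event 1 (t=1: SET count = 42): {count=42}
  after event 2 (t=7: SET count = 17): {count=17}
  after event 3 (t=15: SET total = 13): {count=17, total=13}
  after event 4 (t=19: INC max by 7): {count=17, max=7, total=13}
  after event 5 (t=22: SET total = -7): {count=17, max=7, total=-7}
  after event 6 (t=30: SET max = 44): {count=17, max=44, total=-7}
  after event 7 (t=36: SET count = 30): {count=30, max=44, total=-7}
  after event 8 (t=39: SET max = 6): {count=30, max=6, total=-7}
  after event 9 (t=46: SET count = 3): {count=3, max=6, total=-7}
  after event 10 (t=56: DEC count by 2): {count=1, max=6, total=-7}
  after event 11 (t=59: DEL total): {count=1, max=6}
  after event 12 (t=62: SET count = 40): {count=40, max=6}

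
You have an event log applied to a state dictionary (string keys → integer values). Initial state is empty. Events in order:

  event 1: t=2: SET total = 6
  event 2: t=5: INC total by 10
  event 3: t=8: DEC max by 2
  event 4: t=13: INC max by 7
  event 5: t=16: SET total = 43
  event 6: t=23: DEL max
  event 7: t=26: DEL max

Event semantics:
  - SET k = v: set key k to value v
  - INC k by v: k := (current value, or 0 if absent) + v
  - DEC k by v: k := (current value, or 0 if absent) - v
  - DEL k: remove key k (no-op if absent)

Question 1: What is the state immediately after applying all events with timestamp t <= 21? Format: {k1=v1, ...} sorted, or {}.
Apply events with t <= 21 (5 events):
  after event 1 (t=2: SET total = 6): {total=6}
  after event 2 (t=5: INC total by 10): {total=16}
  after event 3 (t=8: DEC max by 2): {max=-2, total=16}
  after event 4 (t=13: INC max by 7): {max=5, total=16}
  after event 5 (t=16: SET total = 43): {max=5, total=43}

Answer: {max=5, total=43}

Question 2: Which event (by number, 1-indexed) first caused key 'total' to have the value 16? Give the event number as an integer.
Answer: 2

Derivation:
Looking for first event where total becomes 16:
  event 1: total = 6
  event 2: total 6 -> 16  <-- first match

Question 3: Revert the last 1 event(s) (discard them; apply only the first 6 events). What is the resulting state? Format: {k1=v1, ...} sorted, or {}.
Keep first 6 events (discard last 1):
  after event 1 (t=2: SET total = 6): {total=6}
  after event 2 (t=5: INC total by 10): {total=16}
  after event 3 (t=8: DEC max by 2): {max=-2, total=16}
  after event 4 (t=13: INC max by 7): {max=5, total=16}
  after event 5 (t=16: SET total = 43): {max=5, total=43}
  after event 6 (t=23: DEL max): {total=43}

Answer: {total=43}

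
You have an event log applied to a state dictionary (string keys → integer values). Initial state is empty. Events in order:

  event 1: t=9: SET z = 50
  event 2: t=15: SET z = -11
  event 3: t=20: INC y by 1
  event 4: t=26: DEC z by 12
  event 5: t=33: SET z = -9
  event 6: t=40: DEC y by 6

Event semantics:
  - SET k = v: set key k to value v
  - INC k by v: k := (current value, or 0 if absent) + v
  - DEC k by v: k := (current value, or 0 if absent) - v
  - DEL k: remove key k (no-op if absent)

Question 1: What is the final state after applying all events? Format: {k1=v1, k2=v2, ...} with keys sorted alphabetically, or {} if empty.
  after event 1 (t=9: SET z = 50): {z=50}
  after event 2 (t=15: SET z = -11): {z=-11}
  after event 3 (t=20: INC y by 1): {y=1, z=-11}
  after event 4 (t=26: DEC z by 12): {y=1, z=-23}
  after event 5 (t=33: SET z = -9): {y=1, z=-9}
  after event 6 (t=40: DEC y by 6): {y=-5, z=-9}

Answer: {y=-5, z=-9}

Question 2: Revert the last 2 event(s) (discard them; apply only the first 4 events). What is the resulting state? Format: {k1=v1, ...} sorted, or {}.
Keep first 4 events (discard last 2):
  after event 1 (t=9: SET z = 50): {z=50}
  after event 2 (t=15: SET z = -11): {z=-11}
  after event 3 (t=20: INC y by 1): {y=1, z=-11}
  after event 4 (t=26: DEC z by 12): {y=1, z=-23}

Answer: {y=1, z=-23}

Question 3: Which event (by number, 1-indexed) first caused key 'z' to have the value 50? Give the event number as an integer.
Answer: 1

Derivation:
Looking for first event where z becomes 50:
  event 1: z (absent) -> 50  <-- first match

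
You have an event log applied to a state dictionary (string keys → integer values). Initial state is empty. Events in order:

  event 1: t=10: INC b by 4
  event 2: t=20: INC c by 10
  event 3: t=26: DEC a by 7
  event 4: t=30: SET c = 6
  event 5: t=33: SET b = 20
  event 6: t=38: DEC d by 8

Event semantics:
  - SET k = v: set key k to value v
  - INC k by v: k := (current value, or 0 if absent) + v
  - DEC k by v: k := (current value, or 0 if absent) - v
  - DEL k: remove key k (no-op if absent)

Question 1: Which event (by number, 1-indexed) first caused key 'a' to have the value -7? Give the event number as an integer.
Looking for first event where a becomes -7:
  event 3: a (absent) -> -7  <-- first match

Answer: 3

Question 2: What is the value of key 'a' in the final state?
Answer: -7

Derivation:
Track key 'a' through all 6 events:
  event 1 (t=10: INC b by 4): a unchanged
  event 2 (t=20: INC c by 10): a unchanged
  event 3 (t=26: DEC a by 7): a (absent) -> -7
  event 4 (t=30: SET c = 6): a unchanged
  event 5 (t=33: SET b = 20): a unchanged
  event 6 (t=38: DEC d by 8): a unchanged
Final: a = -7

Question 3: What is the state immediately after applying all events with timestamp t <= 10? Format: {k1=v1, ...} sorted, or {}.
Answer: {b=4}

Derivation:
Apply events with t <= 10 (1 events):
  after event 1 (t=10: INC b by 4): {b=4}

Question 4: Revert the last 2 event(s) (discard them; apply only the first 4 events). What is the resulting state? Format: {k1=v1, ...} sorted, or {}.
Answer: {a=-7, b=4, c=6}

Derivation:
Keep first 4 events (discard last 2):
  after event 1 (t=10: INC b by 4): {b=4}
  after event 2 (t=20: INC c by 10): {b=4, c=10}
  after event 3 (t=26: DEC a by 7): {a=-7, b=4, c=10}
  after event 4 (t=30: SET c = 6): {a=-7, b=4, c=6}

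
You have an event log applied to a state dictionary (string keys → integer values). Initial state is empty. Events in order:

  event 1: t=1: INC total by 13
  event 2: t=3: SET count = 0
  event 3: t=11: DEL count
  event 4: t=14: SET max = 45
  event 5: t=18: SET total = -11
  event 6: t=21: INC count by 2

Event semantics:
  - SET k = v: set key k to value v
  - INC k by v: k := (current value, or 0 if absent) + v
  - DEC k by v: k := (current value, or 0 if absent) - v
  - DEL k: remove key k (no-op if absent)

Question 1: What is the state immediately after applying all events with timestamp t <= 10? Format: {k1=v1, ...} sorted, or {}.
Apply events with t <= 10 (2 events):
  after event 1 (t=1: INC total by 13): {total=13}
  after event 2 (t=3: SET count = 0): {count=0, total=13}

Answer: {count=0, total=13}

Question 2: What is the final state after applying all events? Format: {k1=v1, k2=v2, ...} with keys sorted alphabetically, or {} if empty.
  after event 1 (t=1: INC total by 13): {total=13}
  after event 2 (t=3: SET count = 0): {count=0, total=13}
  after event 3 (t=11: DEL count): {total=13}
  after event 4 (t=14: SET max = 45): {max=45, total=13}
  after event 5 (t=18: SET total = -11): {max=45, total=-11}
  after event 6 (t=21: INC count by 2): {count=2, max=45, total=-11}

Answer: {count=2, max=45, total=-11}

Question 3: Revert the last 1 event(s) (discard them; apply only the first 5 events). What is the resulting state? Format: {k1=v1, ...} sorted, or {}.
Keep first 5 events (discard last 1):
  after event 1 (t=1: INC total by 13): {total=13}
  after event 2 (t=3: SET count = 0): {count=0, total=13}
  after event 3 (t=11: DEL count): {total=13}
  after event 4 (t=14: SET max = 45): {max=45, total=13}
  after event 5 (t=18: SET total = -11): {max=45, total=-11}

Answer: {max=45, total=-11}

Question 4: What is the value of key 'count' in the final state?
Track key 'count' through all 6 events:
  event 1 (t=1: INC total by 13): count unchanged
  event 2 (t=3: SET count = 0): count (absent) -> 0
  event 3 (t=11: DEL count): count 0 -> (absent)
  event 4 (t=14: SET max = 45): count unchanged
  event 5 (t=18: SET total = -11): count unchanged
  event 6 (t=21: INC count by 2): count (absent) -> 2
Final: count = 2

Answer: 2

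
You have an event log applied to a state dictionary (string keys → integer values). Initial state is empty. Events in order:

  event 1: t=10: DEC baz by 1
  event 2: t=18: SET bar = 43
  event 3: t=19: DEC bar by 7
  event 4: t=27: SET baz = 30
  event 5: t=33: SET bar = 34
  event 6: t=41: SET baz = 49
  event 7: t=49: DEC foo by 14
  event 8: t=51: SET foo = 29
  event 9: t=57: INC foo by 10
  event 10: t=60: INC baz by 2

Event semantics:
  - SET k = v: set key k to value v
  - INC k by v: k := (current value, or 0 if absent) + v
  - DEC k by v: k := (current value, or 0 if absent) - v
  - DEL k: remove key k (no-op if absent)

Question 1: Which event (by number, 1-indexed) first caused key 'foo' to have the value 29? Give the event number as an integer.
Answer: 8

Derivation:
Looking for first event where foo becomes 29:
  event 7: foo = -14
  event 8: foo -14 -> 29  <-- first match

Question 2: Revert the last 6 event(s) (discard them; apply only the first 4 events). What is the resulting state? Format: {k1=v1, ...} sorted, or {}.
Keep first 4 events (discard last 6):
  after event 1 (t=10: DEC baz by 1): {baz=-1}
  after event 2 (t=18: SET bar = 43): {bar=43, baz=-1}
  after event 3 (t=19: DEC bar by 7): {bar=36, baz=-1}
  after event 4 (t=27: SET baz = 30): {bar=36, baz=30}

Answer: {bar=36, baz=30}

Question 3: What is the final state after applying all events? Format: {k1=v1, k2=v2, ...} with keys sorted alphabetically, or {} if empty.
  after event 1 (t=10: DEC baz by 1): {baz=-1}
  after event 2 (t=18: SET bar = 43): {bar=43, baz=-1}
  after event 3 (t=19: DEC bar by 7): {bar=36, baz=-1}
  after event 4 (t=27: SET baz = 30): {bar=36, baz=30}
  after event 5 (t=33: SET bar = 34): {bar=34, baz=30}
  after event 6 (t=41: SET baz = 49): {bar=34, baz=49}
  after event 7 (t=49: DEC foo by 14): {bar=34, baz=49, foo=-14}
  after event 8 (t=51: SET foo = 29): {bar=34, baz=49, foo=29}
  after event 9 (t=57: INC foo by 10): {bar=34, baz=49, foo=39}
  after event 10 (t=60: INC baz by 2): {bar=34, baz=51, foo=39}

Answer: {bar=34, baz=51, foo=39}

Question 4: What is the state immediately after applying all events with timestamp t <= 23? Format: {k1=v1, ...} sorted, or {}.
Apply events with t <= 23 (3 events):
  after event 1 (t=10: DEC baz by 1): {baz=-1}
  after event 2 (t=18: SET bar = 43): {bar=43, baz=-1}
  after event 3 (t=19: DEC bar by 7): {bar=36, baz=-1}

Answer: {bar=36, baz=-1}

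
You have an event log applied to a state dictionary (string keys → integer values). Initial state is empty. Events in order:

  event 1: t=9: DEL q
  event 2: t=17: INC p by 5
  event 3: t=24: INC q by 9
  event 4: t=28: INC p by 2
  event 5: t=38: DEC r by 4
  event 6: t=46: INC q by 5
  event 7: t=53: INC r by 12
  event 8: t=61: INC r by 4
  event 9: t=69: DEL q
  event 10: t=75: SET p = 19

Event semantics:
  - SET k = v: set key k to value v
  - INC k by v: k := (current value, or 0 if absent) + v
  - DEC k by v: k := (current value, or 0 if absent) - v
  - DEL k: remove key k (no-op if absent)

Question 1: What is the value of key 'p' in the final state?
Answer: 19

Derivation:
Track key 'p' through all 10 events:
  event 1 (t=9: DEL q): p unchanged
  event 2 (t=17: INC p by 5): p (absent) -> 5
  event 3 (t=24: INC q by 9): p unchanged
  event 4 (t=28: INC p by 2): p 5 -> 7
  event 5 (t=38: DEC r by 4): p unchanged
  event 6 (t=46: INC q by 5): p unchanged
  event 7 (t=53: INC r by 12): p unchanged
  event 8 (t=61: INC r by 4): p unchanged
  event 9 (t=69: DEL q): p unchanged
  event 10 (t=75: SET p = 19): p 7 -> 19
Final: p = 19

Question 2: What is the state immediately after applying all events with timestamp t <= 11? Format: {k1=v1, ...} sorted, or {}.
Answer: {}

Derivation:
Apply events with t <= 11 (1 events):
  after event 1 (t=9: DEL q): {}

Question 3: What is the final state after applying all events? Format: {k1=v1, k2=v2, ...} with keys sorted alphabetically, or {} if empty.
Answer: {p=19, r=12}

Derivation:
  after event 1 (t=9: DEL q): {}
  after event 2 (t=17: INC p by 5): {p=5}
  after event 3 (t=24: INC q by 9): {p=5, q=9}
  after event 4 (t=28: INC p by 2): {p=7, q=9}
  after event 5 (t=38: DEC r by 4): {p=7, q=9, r=-4}
  after event 6 (t=46: INC q by 5): {p=7, q=14, r=-4}
  after event 7 (t=53: INC r by 12): {p=7, q=14, r=8}
  after event 8 (t=61: INC r by 4): {p=7, q=14, r=12}
  after event 9 (t=69: DEL q): {p=7, r=12}
  after event 10 (t=75: SET p = 19): {p=19, r=12}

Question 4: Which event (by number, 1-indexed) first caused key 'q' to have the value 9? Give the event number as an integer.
Answer: 3

Derivation:
Looking for first event where q becomes 9:
  event 3: q (absent) -> 9  <-- first match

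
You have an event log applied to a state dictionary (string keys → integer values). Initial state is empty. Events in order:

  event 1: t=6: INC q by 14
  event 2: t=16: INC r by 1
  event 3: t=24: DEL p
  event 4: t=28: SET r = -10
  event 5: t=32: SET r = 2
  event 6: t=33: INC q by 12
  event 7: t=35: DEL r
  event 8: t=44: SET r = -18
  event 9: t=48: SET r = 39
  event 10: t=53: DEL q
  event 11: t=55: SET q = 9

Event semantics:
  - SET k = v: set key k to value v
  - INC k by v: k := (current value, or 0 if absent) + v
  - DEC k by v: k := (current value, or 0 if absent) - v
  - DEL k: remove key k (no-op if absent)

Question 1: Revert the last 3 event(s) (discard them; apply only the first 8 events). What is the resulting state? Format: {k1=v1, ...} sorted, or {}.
Keep first 8 events (discard last 3):
  after event 1 (t=6: INC q by 14): {q=14}
  after event 2 (t=16: INC r by 1): {q=14, r=1}
  after event 3 (t=24: DEL p): {q=14, r=1}
  after event 4 (t=28: SET r = -10): {q=14, r=-10}
  after event 5 (t=32: SET r = 2): {q=14, r=2}
  after event 6 (t=33: INC q by 12): {q=26, r=2}
  after event 7 (t=35: DEL r): {q=26}
  after event 8 (t=44: SET r = -18): {q=26, r=-18}

Answer: {q=26, r=-18}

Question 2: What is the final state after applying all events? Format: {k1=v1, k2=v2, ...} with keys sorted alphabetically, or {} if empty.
Answer: {q=9, r=39}

Derivation:
  after event 1 (t=6: INC q by 14): {q=14}
  after event 2 (t=16: INC r by 1): {q=14, r=1}
  after event 3 (t=24: DEL p): {q=14, r=1}
  after event 4 (t=28: SET r = -10): {q=14, r=-10}
  after event 5 (t=32: SET r = 2): {q=14, r=2}
  after event 6 (t=33: INC q by 12): {q=26, r=2}
  after event 7 (t=35: DEL r): {q=26}
  after event 8 (t=44: SET r = -18): {q=26, r=-18}
  after event 9 (t=48: SET r = 39): {q=26, r=39}
  after event 10 (t=53: DEL q): {r=39}
  after event 11 (t=55: SET q = 9): {q=9, r=39}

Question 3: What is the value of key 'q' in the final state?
Track key 'q' through all 11 events:
  event 1 (t=6: INC q by 14): q (absent) -> 14
  event 2 (t=16: INC r by 1): q unchanged
  event 3 (t=24: DEL p): q unchanged
  event 4 (t=28: SET r = -10): q unchanged
  event 5 (t=32: SET r = 2): q unchanged
  event 6 (t=33: INC q by 12): q 14 -> 26
  event 7 (t=35: DEL r): q unchanged
  event 8 (t=44: SET r = -18): q unchanged
  event 9 (t=48: SET r = 39): q unchanged
  event 10 (t=53: DEL q): q 26 -> (absent)
  event 11 (t=55: SET q = 9): q (absent) -> 9
Final: q = 9

Answer: 9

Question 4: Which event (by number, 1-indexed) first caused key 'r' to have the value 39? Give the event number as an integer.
Looking for first event where r becomes 39:
  event 2: r = 1
  event 3: r = 1
  event 4: r = -10
  event 5: r = 2
  event 6: r = 2
  event 7: r = (absent)
  event 8: r = -18
  event 9: r -18 -> 39  <-- first match

Answer: 9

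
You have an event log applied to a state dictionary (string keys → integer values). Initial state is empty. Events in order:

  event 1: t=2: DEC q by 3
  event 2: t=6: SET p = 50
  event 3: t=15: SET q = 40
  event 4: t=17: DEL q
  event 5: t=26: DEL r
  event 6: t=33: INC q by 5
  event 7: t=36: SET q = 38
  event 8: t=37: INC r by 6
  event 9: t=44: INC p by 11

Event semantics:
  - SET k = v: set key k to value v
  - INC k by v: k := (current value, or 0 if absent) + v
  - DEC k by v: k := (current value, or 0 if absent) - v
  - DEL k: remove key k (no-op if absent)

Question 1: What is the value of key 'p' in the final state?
Answer: 61

Derivation:
Track key 'p' through all 9 events:
  event 1 (t=2: DEC q by 3): p unchanged
  event 2 (t=6: SET p = 50): p (absent) -> 50
  event 3 (t=15: SET q = 40): p unchanged
  event 4 (t=17: DEL q): p unchanged
  event 5 (t=26: DEL r): p unchanged
  event 6 (t=33: INC q by 5): p unchanged
  event 7 (t=36: SET q = 38): p unchanged
  event 8 (t=37: INC r by 6): p unchanged
  event 9 (t=44: INC p by 11): p 50 -> 61
Final: p = 61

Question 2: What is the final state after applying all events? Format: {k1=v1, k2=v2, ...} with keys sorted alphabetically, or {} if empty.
Answer: {p=61, q=38, r=6}

Derivation:
  after event 1 (t=2: DEC q by 3): {q=-3}
  after event 2 (t=6: SET p = 50): {p=50, q=-3}
  after event 3 (t=15: SET q = 40): {p=50, q=40}
  after event 4 (t=17: DEL q): {p=50}
  after event 5 (t=26: DEL r): {p=50}
  after event 6 (t=33: INC q by 5): {p=50, q=5}
  after event 7 (t=36: SET q = 38): {p=50, q=38}
  after event 8 (t=37: INC r by 6): {p=50, q=38, r=6}
  after event 9 (t=44: INC p by 11): {p=61, q=38, r=6}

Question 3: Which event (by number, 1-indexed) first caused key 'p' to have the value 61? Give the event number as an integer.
Answer: 9

Derivation:
Looking for first event where p becomes 61:
  event 2: p = 50
  event 3: p = 50
  event 4: p = 50
  event 5: p = 50
  event 6: p = 50
  event 7: p = 50
  event 8: p = 50
  event 9: p 50 -> 61  <-- first match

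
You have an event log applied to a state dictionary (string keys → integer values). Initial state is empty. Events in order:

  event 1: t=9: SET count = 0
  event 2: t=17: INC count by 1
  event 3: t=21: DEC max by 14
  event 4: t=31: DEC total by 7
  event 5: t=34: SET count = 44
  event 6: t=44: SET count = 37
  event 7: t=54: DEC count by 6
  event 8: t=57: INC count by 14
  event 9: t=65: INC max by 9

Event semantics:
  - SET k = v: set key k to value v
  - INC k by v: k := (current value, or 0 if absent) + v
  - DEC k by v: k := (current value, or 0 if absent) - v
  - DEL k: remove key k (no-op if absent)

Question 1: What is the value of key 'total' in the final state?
Track key 'total' through all 9 events:
  event 1 (t=9: SET count = 0): total unchanged
  event 2 (t=17: INC count by 1): total unchanged
  event 3 (t=21: DEC max by 14): total unchanged
  event 4 (t=31: DEC total by 7): total (absent) -> -7
  event 5 (t=34: SET count = 44): total unchanged
  event 6 (t=44: SET count = 37): total unchanged
  event 7 (t=54: DEC count by 6): total unchanged
  event 8 (t=57: INC count by 14): total unchanged
  event 9 (t=65: INC max by 9): total unchanged
Final: total = -7

Answer: -7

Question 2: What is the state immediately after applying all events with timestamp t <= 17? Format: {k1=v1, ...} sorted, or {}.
Apply events with t <= 17 (2 events):
  after event 1 (t=9: SET count = 0): {count=0}
  after event 2 (t=17: INC count by 1): {count=1}

Answer: {count=1}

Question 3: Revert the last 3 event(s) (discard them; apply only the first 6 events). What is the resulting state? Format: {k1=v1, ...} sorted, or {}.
Answer: {count=37, max=-14, total=-7}

Derivation:
Keep first 6 events (discard last 3):
  after event 1 (t=9: SET count = 0): {count=0}
  after event 2 (t=17: INC count by 1): {count=1}
  after event 3 (t=21: DEC max by 14): {count=1, max=-14}
  after event 4 (t=31: DEC total by 7): {count=1, max=-14, total=-7}
  after event 5 (t=34: SET count = 44): {count=44, max=-14, total=-7}
  after event 6 (t=44: SET count = 37): {count=37, max=-14, total=-7}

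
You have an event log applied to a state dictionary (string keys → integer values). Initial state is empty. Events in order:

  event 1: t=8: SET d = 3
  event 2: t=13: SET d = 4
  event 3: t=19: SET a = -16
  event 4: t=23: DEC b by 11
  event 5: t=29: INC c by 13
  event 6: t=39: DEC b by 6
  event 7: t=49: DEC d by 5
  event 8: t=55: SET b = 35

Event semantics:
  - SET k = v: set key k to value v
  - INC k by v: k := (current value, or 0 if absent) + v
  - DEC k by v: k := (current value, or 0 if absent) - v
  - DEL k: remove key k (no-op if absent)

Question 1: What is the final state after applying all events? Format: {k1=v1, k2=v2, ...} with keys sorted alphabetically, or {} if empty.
Answer: {a=-16, b=35, c=13, d=-1}

Derivation:
  after event 1 (t=8: SET d = 3): {d=3}
  after event 2 (t=13: SET d = 4): {d=4}
  after event 3 (t=19: SET a = -16): {a=-16, d=4}
  after event 4 (t=23: DEC b by 11): {a=-16, b=-11, d=4}
  after event 5 (t=29: INC c by 13): {a=-16, b=-11, c=13, d=4}
  after event 6 (t=39: DEC b by 6): {a=-16, b=-17, c=13, d=4}
  after event 7 (t=49: DEC d by 5): {a=-16, b=-17, c=13, d=-1}
  after event 8 (t=55: SET b = 35): {a=-16, b=35, c=13, d=-1}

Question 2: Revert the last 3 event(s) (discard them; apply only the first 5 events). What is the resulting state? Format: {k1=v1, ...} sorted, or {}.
Answer: {a=-16, b=-11, c=13, d=4}

Derivation:
Keep first 5 events (discard last 3):
  after event 1 (t=8: SET d = 3): {d=3}
  after event 2 (t=13: SET d = 4): {d=4}
  after event 3 (t=19: SET a = -16): {a=-16, d=4}
  after event 4 (t=23: DEC b by 11): {a=-16, b=-11, d=4}
  after event 5 (t=29: INC c by 13): {a=-16, b=-11, c=13, d=4}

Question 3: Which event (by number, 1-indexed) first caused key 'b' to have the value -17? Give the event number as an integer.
Answer: 6

Derivation:
Looking for first event where b becomes -17:
  event 4: b = -11
  event 5: b = -11
  event 6: b -11 -> -17  <-- first match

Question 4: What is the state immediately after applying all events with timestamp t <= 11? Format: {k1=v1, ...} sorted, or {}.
Apply events with t <= 11 (1 events):
  after event 1 (t=8: SET d = 3): {d=3}

Answer: {d=3}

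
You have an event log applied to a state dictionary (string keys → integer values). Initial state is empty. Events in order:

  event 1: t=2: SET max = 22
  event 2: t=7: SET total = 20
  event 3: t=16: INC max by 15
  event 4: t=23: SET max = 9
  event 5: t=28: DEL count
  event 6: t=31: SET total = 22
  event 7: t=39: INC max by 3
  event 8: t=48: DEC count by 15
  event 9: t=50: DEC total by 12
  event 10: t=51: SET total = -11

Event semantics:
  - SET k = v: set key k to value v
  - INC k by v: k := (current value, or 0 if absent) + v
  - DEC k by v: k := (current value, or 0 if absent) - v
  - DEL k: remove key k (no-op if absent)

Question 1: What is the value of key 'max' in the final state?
Track key 'max' through all 10 events:
  event 1 (t=2: SET max = 22): max (absent) -> 22
  event 2 (t=7: SET total = 20): max unchanged
  event 3 (t=16: INC max by 15): max 22 -> 37
  event 4 (t=23: SET max = 9): max 37 -> 9
  event 5 (t=28: DEL count): max unchanged
  event 6 (t=31: SET total = 22): max unchanged
  event 7 (t=39: INC max by 3): max 9 -> 12
  event 8 (t=48: DEC count by 15): max unchanged
  event 9 (t=50: DEC total by 12): max unchanged
  event 10 (t=51: SET total = -11): max unchanged
Final: max = 12

Answer: 12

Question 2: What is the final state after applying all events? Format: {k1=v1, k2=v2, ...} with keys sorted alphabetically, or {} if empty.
Answer: {count=-15, max=12, total=-11}

Derivation:
  after event 1 (t=2: SET max = 22): {max=22}
  after event 2 (t=7: SET total = 20): {max=22, total=20}
  after event 3 (t=16: INC max by 15): {max=37, total=20}
  after event 4 (t=23: SET max = 9): {max=9, total=20}
  after event 5 (t=28: DEL count): {max=9, total=20}
  after event 6 (t=31: SET total = 22): {max=9, total=22}
  after event 7 (t=39: INC max by 3): {max=12, total=22}
  after event 8 (t=48: DEC count by 15): {count=-15, max=12, total=22}
  after event 9 (t=50: DEC total by 12): {count=-15, max=12, total=10}
  after event 10 (t=51: SET total = -11): {count=-15, max=12, total=-11}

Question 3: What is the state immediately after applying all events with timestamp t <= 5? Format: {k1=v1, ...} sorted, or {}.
Apply events with t <= 5 (1 events):
  after event 1 (t=2: SET max = 22): {max=22}

Answer: {max=22}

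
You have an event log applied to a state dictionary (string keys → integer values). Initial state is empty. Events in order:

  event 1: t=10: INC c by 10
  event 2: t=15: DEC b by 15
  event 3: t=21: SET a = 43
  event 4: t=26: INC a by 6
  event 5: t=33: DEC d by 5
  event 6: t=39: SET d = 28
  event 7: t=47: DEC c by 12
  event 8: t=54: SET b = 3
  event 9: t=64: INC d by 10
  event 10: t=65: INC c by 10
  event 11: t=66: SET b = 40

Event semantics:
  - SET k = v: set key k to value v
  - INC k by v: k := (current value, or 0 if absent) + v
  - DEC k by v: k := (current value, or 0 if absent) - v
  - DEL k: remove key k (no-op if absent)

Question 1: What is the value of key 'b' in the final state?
Answer: 40

Derivation:
Track key 'b' through all 11 events:
  event 1 (t=10: INC c by 10): b unchanged
  event 2 (t=15: DEC b by 15): b (absent) -> -15
  event 3 (t=21: SET a = 43): b unchanged
  event 4 (t=26: INC a by 6): b unchanged
  event 5 (t=33: DEC d by 5): b unchanged
  event 6 (t=39: SET d = 28): b unchanged
  event 7 (t=47: DEC c by 12): b unchanged
  event 8 (t=54: SET b = 3): b -15 -> 3
  event 9 (t=64: INC d by 10): b unchanged
  event 10 (t=65: INC c by 10): b unchanged
  event 11 (t=66: SET b = 40): b 3 -> 40
Final: b = 40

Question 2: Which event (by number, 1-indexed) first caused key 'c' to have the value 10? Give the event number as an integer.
Looking for first event where c becomes 10:
  event 1: c (absent) -> 10  <-- first match

Answer: 1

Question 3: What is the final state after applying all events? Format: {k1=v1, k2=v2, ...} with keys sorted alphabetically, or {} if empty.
Answer: {a=49, b=40, c=8, d=38}

Derivation:
  after event 1 (t=10: INC c by 10): {c=10}
  after event 2 (t=15: DEC b by 15): {b=-15, c=10}
  after event 3 (t=21: SET a = 43): {a=43, b=-15, c=10}
  after event 4 (t=26: INC a by 6): {a=49, b=-15, c=10}
  after event 5 (t=33: DEC d by 5): {a=49, b=-15, c=10, d=-5}
  after event 6 (t=39: SET d = 28): {a=49, b=-15, c=10, d=28}
  after event 7 (t=47: DEC c by 12): {a=49, b=-15, c=-2, d=28}
  after event 8 (t=54: SET b = 3): {a=49, b=3, c=-2, d=28}
  after event 9 (t=64: INC d by 10): {a=49, b=3, c=-2, d=38}
  after event 10 (t=65: INC c by 10): {a=49, b=3, c=8, d=38}
  after event 11 (t=66: SET b = 40): {a=49, b=40, c=8, d=38}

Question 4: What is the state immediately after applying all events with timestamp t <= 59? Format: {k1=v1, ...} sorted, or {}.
Apply events with t <= 59 (8 events):
  after event 1 (t=10: INC c by 10): {c=10}
  after event 2 (t=15: DEC b by 15): {b=-15, c=10}
  after event 3 (t=21: SET a = 43): {a=43, b=-15, c=10}
  after event 4 (t=26: INC a by 6): {a=49, b=-15, c=10}
  after event 5 (t=33: DEC d by 5): {a=49, b=-15, c=10, d=-5}
  after event 6 (t=39: SET d = 28): {a=49, b=-15, c=10, d=28}
  after event 7 (t=47: DEC c by 12): {a=49, b=-15, c=-2, d=28}
  after event 8 (t=54: SET b = 3): {a=49, b=3, c=-2, d=28}

Answer: {a=49, b=3, c=-2, d=28}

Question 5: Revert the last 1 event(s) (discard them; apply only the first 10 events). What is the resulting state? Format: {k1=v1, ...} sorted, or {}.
Keep first 10 events (discard last 1):
  after event 1 (t=10: INC c by 10): {c=10}
  after event 2 (t=15: DEC b by 15): {b=-15, c=10}
  after event 3 (t=21: SET a = 43): {a=43, b=-15, c=10}
  after event 4 (t=26: INC a by 6): {a=49, b=-15, c=10}
  after event 5 (t=33: DEC d by 5): {a=49, b=-15, c=10, d=-5}
  after event 6 (t=39: SET d = 28): {a=49, b=-15, c=10, d=28}
  after event 7 (t=47: DEC c by 12): {a=49, b=-15, c=-2, d=28}
  after event 8 (t=54: SET b = 3): {a=49, b=3, c=-2, d=28}
  after event 9 (t=64: INC d by 10): {a=49, b=3, c=-2, d=38}
  after event 10 (t=65: INC c by 10): {a=49, b=3, c=8, d=38}

Answer: {a=49, b=3, c=8, d=38}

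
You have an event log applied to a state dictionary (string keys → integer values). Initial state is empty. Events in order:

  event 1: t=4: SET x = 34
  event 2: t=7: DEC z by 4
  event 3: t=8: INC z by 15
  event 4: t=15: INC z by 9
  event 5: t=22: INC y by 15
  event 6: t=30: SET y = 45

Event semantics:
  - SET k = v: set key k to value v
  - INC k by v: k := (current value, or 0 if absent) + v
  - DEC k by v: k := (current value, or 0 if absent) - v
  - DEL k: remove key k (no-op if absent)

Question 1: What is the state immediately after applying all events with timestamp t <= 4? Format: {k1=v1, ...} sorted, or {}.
Answer: {x=34}

Derivation:
Apply events with t <= 4 (1 events):
  after event 1 (t=4: SET x = 34): {x=34}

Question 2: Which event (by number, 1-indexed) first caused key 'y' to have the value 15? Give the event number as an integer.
Looking for first event where y becomes 15:
  event 5: y (absent) -> 15  <-- first match

Answer: 5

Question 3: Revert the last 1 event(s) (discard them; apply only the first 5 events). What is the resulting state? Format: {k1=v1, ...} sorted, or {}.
Answer: {x=34, y=15, z=20}

Derivation:
Keep first 5 events (discard last 1):
  after event 1 (t=4: SET x = 34): {x=34}
  after event 2 (t=7: DEC z by 4): {x=34, z=-4}
  after event 3 (t=8: INC z by 15): {x=34, z=11}
  after event 4 (t=15: INC z by 9): {x=34, z=20}
  after event 5 (t=22: INC y by 15): {x=34, y=15, z=20}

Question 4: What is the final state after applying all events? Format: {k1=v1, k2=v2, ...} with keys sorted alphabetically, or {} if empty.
  after event 1 (t=4: SET x = 34): {x=34}
  after event 2 (t=7: DEC z by 4): {x=34, z=-4}
  after event 3 (t=8: INC z by 15): {x=34, z=11}
  after event 4 (t=15: INC z by 9): {x=34, z=20}
  after event 5 (t=22: INC y by 15): {x=34, y=15, z=20}
  after event 6 (t=30: SET y = 45): {x=34, y=45, z=20}

Answer: {x=34, y=45, z=20}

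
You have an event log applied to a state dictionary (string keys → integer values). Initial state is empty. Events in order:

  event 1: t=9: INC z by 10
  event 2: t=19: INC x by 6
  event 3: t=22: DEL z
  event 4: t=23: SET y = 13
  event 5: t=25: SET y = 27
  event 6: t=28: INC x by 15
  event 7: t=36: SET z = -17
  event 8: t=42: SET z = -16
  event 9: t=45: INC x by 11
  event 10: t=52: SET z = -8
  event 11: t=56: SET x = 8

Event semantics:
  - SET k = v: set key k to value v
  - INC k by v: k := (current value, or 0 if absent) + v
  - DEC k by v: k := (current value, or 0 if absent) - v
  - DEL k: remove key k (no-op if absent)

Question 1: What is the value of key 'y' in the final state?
Answer: 27

Derivation:
Track key 'y' through all 11 events:
  event 1 (t=9: INC z by 10): y unchanged
  event 2 (t=19: INC x by 6): y unchanged
  event 3 (t=22: DEL z): y unchanged
  event 4 (t=23: SET y = 13): y (absent) -> 13
  event 5 (t=25: SET y = 27): y 13 -> 27
  event 6 (t=28: INC x by 15): y unchanged
  event 7 (t=36: SET z = -17): y unchanged
  event 8 (t=42: SET z = -16): y unchanged
  event 9 (t=45: INC x by 11): y unchanged
  event 10 (t=52: SET z = -8): y unchanged
  event 11 (t=56: SET x = 8): y unchanged
Final: y = 27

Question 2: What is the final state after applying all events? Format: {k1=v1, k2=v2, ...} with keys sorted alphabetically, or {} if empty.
  after event 1 (t=9: INC z by 10): {z=10}
  after event 2 (t=19: INC x by 6): {x=6, z=10}
  after event 3 (t=22: DEL z): {x=6}
  after event 4 (t=23: SET y = 13): {x=6, y=13}
  after event 5 (t=25: SET y = 27): {x=6, y=27}
  after event 6 (t=28: INC x by 15): {x=21, y=27}
  after event 7 (t=36: SET z = -17): {x=21, y=27, z=-17}
  after event 8 (t=42: SET z = -16): {x=21, y=27, z=-16}
  after event 9 (t=45: INC x by 11): {x=32, y=27, z=-16}
  after event 10 (t=52: SET z = -8): {x=32, y=27, z=-8}
  after event 11 (t=56: SET x = 8): {x=8, y=27, z=-8}

Answer: {x=8, y=27, z=-8}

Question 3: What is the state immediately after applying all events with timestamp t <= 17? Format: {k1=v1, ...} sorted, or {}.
Answer: {z=10}

Derivation:
Apply events with t <= 17 (1 events):
  after event 1 (t=9: INC z by 10): {z=10}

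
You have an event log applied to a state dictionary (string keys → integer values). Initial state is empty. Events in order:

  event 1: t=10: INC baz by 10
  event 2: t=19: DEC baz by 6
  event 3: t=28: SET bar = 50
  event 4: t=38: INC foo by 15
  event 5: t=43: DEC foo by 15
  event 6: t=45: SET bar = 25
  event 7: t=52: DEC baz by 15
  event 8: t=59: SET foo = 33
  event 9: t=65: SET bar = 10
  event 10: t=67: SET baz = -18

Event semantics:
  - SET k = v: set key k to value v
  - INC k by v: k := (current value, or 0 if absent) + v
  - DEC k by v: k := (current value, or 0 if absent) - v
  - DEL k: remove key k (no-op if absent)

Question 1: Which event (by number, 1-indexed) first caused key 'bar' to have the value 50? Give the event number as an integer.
Answer: 3

Derivation:
Looking for first event where bar becomes 50:
  event 3: bar (absent) -> 50  <-- first match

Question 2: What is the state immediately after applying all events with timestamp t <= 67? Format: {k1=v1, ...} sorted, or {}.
Apply events with t <= 67 (10 events):
  after event 1 (t=10: INC baz by 10): {baz=10}
  after event 2 (t=19: DEC baz by 6): {baz=4}
  after event 3 (t=28: SET bar = 50): {bar=50, baz=4}
  after event 4 (t=38: INC foo by 15): {bar=50, baz=4, foo=15}
  after event 5 (t=43: DEC foo by 15): {bar=50, baz=4, foo=0}
  after event 6 (t=45: SET bar = 25): {bar=25, baz=4, foo=0}
  after event 7 (t=52: DEC baz by 15): {bar=25, baz=-11, foo=0}
  after event 8 (t=59: SET foo = 33): {bar=25, baz=-11, foo=33}
  after event 9 (t=65: SET bar = 10): {bar=10, baz=-11, foo=33}
  after event 10 (t=67: SET baz = -18): {bar=10, baz=-18, foo=33}

Answer: {bar=10, baz=-18, foo=33}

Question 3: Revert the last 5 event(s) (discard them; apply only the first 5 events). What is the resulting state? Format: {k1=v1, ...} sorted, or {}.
Keep first 5 events (discard last 5):
  after event 1 (t=10: INC baz by 10): {baz=10}
  after event 2 (t=19: DEC baz by 6): {baz=4}
  after event 3 (t=28: SET bar = 50): {bar=50, baz=4}
  after event 4 (t=38: INC foo by 15): {bar=50, baz=4, foo=15}
  after event 5 (t=43: DEC foo by 15): {bar=50, baz=4, foo=0}

Answer: {bar=50, baz=4, foo=0}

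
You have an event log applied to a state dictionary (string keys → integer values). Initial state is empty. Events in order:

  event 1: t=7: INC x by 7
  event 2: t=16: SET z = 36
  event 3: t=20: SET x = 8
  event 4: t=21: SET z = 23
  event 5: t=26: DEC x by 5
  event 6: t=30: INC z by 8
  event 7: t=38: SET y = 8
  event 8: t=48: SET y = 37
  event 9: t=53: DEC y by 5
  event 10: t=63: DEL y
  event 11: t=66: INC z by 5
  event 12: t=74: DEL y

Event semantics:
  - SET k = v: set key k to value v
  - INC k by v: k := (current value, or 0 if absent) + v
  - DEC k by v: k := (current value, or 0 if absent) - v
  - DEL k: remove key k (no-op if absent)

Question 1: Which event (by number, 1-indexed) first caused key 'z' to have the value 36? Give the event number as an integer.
Looking for first event where z becomes 36:
  event 2: z (absent) -> 36  <-- first match

Answer: 2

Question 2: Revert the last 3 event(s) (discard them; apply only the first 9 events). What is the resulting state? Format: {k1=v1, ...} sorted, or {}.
Keep first 9 events (discard last 3):
  after event 1 (t=7: INC x by 7): {x=7}
  after event 2 (t=16: SET z = 36): {x=7, z=36}
  after event 3 (t=20: SET x = 8): {x=8, z=36}
  after event 4 (t=21: SET z = 23): {x=8, z=23}
  after event 5 (t=26: DEC x by 5): {x=3, z=23}
  after event 6 (t=30: INC z by 8): {x=3, z=31}
  after event 7 (t=38: SET y = 8): {x=3, y=8, z=31}
  after event 8 (t=48: SET y = 37): {x=3, y=37, z=31}
  after event 9 (t=53: DEC y by 5): {x=3, y=32, z=31}

Answer: {x=3, y=32, z=31}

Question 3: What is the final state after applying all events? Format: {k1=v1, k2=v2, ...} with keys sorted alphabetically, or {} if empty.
Answer: {x=3, z=36}

Derivation:
  after event 1 (t=7: INC x by 7): {x=7}
  after event 2 (t=16: SET z = 36): {x=7, z=36}
  after event 3 (t=20: SET x = 8): {x=8, z=36}
  after event 4 (t=21: SET z = 23): {x=8, z=23}
  after event 5 (t=26: DEC x by 5): {x=3, z=23}
  after event 6 (t=30: INC z by 8): {x=3, z=31}
  after event 7 (t=38: SET y = 8): {x=3, y=8, z=31}
  after event 8 (t=48: SET y = 37): {x=3, y=37, z=31}
  after event 9 (t=53: DEC y by 5): {x=3, y=32, z=31}
  after event 10 (t=63: DEL y): {x=3, z=31}
  after event 11 (t=66: INC z by 5): {x=3, z=36}
  after event 12 (t=74: DEL y): {x=3, z=36}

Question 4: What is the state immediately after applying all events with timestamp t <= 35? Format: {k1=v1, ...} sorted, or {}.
Answer: {x=3, z=31}

Derivation:
Apply events with t <= 35 (6 events):
  after event 1 (t=7: INC x by 7): {x=7}
  after event 2 (t=16: SET z = 36): {x=7, z=36}
  after event 3 (t=20: SET x = 8): {x=8, z=36}
  after event 4 (t=21: SET z = 23): {x=8, z=23}
  after event 5 (t=26: DEC x by 5): {x=3, z=23}
  after event 6 (t=30: INC z by 8): {x=3, z=31}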